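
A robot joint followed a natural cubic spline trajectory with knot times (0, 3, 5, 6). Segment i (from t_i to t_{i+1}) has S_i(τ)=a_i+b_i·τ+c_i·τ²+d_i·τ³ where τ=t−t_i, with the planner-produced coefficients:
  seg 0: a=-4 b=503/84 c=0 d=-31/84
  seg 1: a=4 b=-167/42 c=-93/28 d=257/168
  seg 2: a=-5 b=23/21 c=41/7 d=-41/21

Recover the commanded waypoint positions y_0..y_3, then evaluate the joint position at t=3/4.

y_0=-4 y_1=4 y_2=-5 y_3=0
S(3/4) = 601/1792

y_0 = S_0(0) = a_0 = -4
y_1 = S_1(0) = a_1 = 4
y_2 = S_2(0) = a_2 = -5
y_3 = S_2(1) = 0
t_q=3/4 is in segment 0 (τ=3/4); S_0(τ)=601/1792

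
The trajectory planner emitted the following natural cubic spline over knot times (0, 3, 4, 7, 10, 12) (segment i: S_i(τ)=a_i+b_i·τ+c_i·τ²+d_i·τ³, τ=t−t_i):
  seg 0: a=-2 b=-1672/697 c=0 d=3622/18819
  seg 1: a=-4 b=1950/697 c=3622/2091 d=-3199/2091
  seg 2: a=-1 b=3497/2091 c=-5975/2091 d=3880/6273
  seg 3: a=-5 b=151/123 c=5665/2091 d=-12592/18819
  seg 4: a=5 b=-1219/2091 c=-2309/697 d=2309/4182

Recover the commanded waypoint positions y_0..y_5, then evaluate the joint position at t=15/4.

y_0=-2 y_1=-4 y_2=-1 y_3=-5 y_4=5 y_5=-5
S(15/4) = -4127/2624

y_0 = S_0(0) = a_0 = -2
y_1 = S_1(0) = a_1 = -4
y_2 = S_2(0) = a_2 = -1
y_3 = S_3(0) = a_3 = -5
y_4 = S_4(0) = a_4 = 5
y_5 = S_4(2) = -5
t_q=15/4 is in segment 1 (τ=3/4); S_1(τ)=-4127/2624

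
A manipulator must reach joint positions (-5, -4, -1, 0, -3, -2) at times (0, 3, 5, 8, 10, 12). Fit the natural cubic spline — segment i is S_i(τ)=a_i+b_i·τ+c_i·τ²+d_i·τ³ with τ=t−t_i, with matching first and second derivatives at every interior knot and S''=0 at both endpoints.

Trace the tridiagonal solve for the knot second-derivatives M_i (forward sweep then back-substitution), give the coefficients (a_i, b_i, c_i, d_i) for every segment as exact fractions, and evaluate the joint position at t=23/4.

  seg 0: a=-5 b=-103/1644 c=0 d=217/4932
  seg 1: a=-4 b=925/822 c=217/548 d=-343/3288
  seg 2: a=-1 b=599/411 c=-63/274 d=-119/2466
  seg 3: a=0 b=-1007/822 c=-91/137 d=433/1644
  seg 4: a=-3 b=-593/822 c=251/274 d=-251/1644
S(23/4) = -993/17536

Δ: Δ0=1/3, Δ1=3/2, Δ2=1/3, Δ3=-3/2, Δ4=1/2
row 1: diag=10, rhs=7; c'=1/5, d'=7/10
row 2: denom=10−2·1/5=48/5; d'=(-7−2·7/10)/(48/5)=-7/8
row 3: denom=10−3·5/16=145/16; d'=(-11−3·-7/8)/(145/16)=-134/145
row 4: denom=8−2·32/145=1096/145; d'=(12−2·-134/145)/(1096/145)=251/137
back: M4=251/137
back: M3=-134/145−32/145·251/137=-182/137
back: M2=-7/8−5/16·-182/137=-63/137
back: M1=7/10−1/5·-63/137=217/274
M: M0=0, M1=217/274, M2=-63/137, M3=-182/137, M4=251/137, M5=0
seg 0: a=-5, c=M0/2=0, d=(M1−M0)/(6·3)=217/4932, b=Δ0−h0·(2M0+M1)/6=-103/1644
seg 1: a=-4, c=M1/2=217/548, d=(M2−M1)/(6·2)=-343/3288, b=Δ1−h1·(2M1+M2)/6=925/822
seg 2: a=-1, c=M2/2=-63/274, d=(M3−M2)/(6·3)=-119/2466, b=Δ2−h2·(2M2+M3)/6=599/411
seg 3: a=0, c=M3/2=-91/137, d=(M4−M3)/(6·2)=433/1644, b=Δ3−h3·(2M3+M4)/6=-1007/822
seg 4: a=-3, c=M4/2=251/274, d=(M5−M4)/(6·2)=-251/1644, b=Δ4−h4·(2M4+M5)/6=-593/822
t_q=23/4 → seg 2, τ=3/4; S=-1+599/411·τ+-63/274·τ²+-119/2466·τ³=-993/17536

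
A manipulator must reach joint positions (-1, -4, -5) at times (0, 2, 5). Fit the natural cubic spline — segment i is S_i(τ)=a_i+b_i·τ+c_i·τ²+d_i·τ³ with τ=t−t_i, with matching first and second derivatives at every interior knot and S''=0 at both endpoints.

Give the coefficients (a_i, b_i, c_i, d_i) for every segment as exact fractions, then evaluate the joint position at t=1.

  seg 0: a=-1 b=-26/15 c=0 d=7/120
  seg 1: a=-4 b=-31/30 c=7/20 d=-7/180
S(1) = -107/40

Δ: Δ0=-3/2, Δ1=-1/3
row 1: diag=10, rhs=7; c'=3/10, d'=7/10
back: M1=7/10
M: M0=0, M1=7/10, M2=0
seg 0: a=-1, c=M0/2=0, d=(M1−M0)/(6·2)=7/120, b=Δ0−h0·(2M0+M1)/6=-26/15
seg 1: a=-4, c=M1/2=7/20, d=(M2−M1)/(6·3)=-7/180, b=Δ1−h1·(2M1+M2)/6=-31/30
t_q=1 → seg 0, τ=1; S=-1+-26/15·τ+0·τ²+7/120·τ³=-107/40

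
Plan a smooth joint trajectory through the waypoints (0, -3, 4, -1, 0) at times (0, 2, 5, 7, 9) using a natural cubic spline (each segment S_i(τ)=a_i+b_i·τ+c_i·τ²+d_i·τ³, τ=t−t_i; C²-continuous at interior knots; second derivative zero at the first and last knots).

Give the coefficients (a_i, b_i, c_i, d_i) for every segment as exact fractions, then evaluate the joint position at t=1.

Δ: Δ0=-3/2, Δ1=7/3, Δ2=-5/2, Δ3=1/2
row 1: diag=10, rhs=23; c'=3/10, d'=23/10
row 2: denom=10−3·3/10=91/10; d'=(-29−3·23/10)/(91/10)=-359/91
row 3: denom=8−2·20/91=688/91; d'=(18−2·-359/91)/(688/91)=589/172
back: M3=589/172
back: M2=-359/91−20/91·589/172=-202/43
back: M1=23/10−3/10·-202/43=319/86
M: M0=0, M1=319/86, M2=-202/43, M3=589/172, M4=0
seg 0: a=0, c=M0/2=0, d=(M1−M0)/(6·2)=319/1032, b=Δ0−h0·(2M0+M1)/6=-353/129
seg 1: a=-3, c=M1/2=319/172, d=(M2−M1)/(6·3)=-241/516, b=Δ1−h1·(2M1+M2)/6=251/258
seg 2: a=4, c=M2/2=-101/43, d=(M3−M2)/(6·2)=1397/2064, b=Δ2−h2·(2M2+M3)/6=-263/516
seg 3: a=-1, c=M3/2=589/344, d=(M4−M3)/(6·2)=-589/2064, b=Δ3−h3·(2M3+M4)/6=-230/129
t_q=1 → seg 0, τ=1; S=0+-353/129·τ+0·τ²+319/1032·τ³=-835/344

  seg 0: a=0 b=-353/129 c=0 d=319/1032
  seg 1: a=-3 b=251/258 c=319/172 d=-241/516
  seg 2: a=4 b=-263/516 c=-101/43 d=1397/2064
  seg 3: a=-1 b=-230/129 c=589/344 d=-589/2064
S(1) = -835/344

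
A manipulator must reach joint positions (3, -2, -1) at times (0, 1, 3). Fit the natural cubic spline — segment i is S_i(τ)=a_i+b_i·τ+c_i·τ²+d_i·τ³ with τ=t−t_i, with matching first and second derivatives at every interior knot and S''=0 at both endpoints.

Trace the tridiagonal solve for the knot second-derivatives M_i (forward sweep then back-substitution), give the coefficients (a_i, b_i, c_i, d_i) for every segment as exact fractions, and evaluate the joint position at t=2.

  seg 0: a=3 b=-71/12 c=0 d=11/12
  seg 1: a=-2 b=-19/6 c=11/4 d=-11/24
S(2) = -23/8

Δ: Δ0=-5, Δ1=1/2
row 1: diag=6, rhs=33; c'=1/3, d'=11/2
back: M1=11/2
M: M0=0, M1=11/2, M2=0
seg 0: a=3, c=M0/2=0, d=(M1−M0)/(6·1)=11/12, b=Δ0−h0·(2M0+M1)/6=-71/12
seg 1: a=-2, c=M1/2=11/4, d=(M2−M1)/(6·2)=-11/24, b=Δ1−h1·(2M1+M2)/6=-19/6
t_q=2 → seg 1, τ=1; S=-2+-19/6·τ+11/4·τ²+-11/24·τ³=-23/8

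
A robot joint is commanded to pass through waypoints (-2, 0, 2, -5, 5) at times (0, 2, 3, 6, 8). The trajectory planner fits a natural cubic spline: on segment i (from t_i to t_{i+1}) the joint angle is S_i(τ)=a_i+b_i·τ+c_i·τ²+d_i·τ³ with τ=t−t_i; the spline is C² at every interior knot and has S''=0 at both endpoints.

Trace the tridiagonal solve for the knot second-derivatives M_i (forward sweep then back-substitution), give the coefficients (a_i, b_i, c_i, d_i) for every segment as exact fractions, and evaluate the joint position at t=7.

Δ: Δ0=1, Δ1=2, Δ2=-7/3, Δ3=5
row 1: diag=6, rhs=6; c'=1/6, d'=1
row 2: denom=8−1·1/6=47/6; d'=(-26−1·1)/(47/6)=-162/47
row 3: denom=10−3·18/47=416/47; d'=(44−3·-162/47)/(416/47)=1277/208
back: M3=1277/208
back: M2=-162/47−18/47·1277/208=-603/104
back: M1=1−1/6·-603/104=409/208
M: M0=0, M1=409/208, M2=-603/104, M3=1277/208, M4=0
seg 0: a=-2, c=M0/2=0, d=(M1−M0)/(6·2)=409/2496, b=Δ0−h0·(2M0+M1)/6=215/624
seg 1: a=0, c=M1/2=409/416, d=(M2−M1)/(6·1)=-1615/1248, b=Δ1−h1·(2M1+M2)/6=721/312
seg 2: a=2, c=M2/2=-603/208, d=(M3−M2)/(6·3)=191/288, b=Δ2−h2·(2M2+M3)/6=493/1248
seg 3: a=-5, c=M3/2=1277/416, d=(M4−M3)/(6·2)=-1277/2496, b=Δ3−h3·(2M3+M4)/6=283/312
t_q=7 → seg 3, τ=1; S=-5+283/312·τ+1277/416·τ²+-1277/2496·τ³=-1277/832

  seg 0: a=-2 b=215/624 c=0 d=409/2496
  seg 1: a=0 b=721/312 c=409/416 d=-1615/1248
  seg 2: a=2 b=493/1248 c=-603/208 d=191/288
  seg 3: a=-5 b=283/312 c=1277/416 d=-1277/2496
S(7) = -1277/832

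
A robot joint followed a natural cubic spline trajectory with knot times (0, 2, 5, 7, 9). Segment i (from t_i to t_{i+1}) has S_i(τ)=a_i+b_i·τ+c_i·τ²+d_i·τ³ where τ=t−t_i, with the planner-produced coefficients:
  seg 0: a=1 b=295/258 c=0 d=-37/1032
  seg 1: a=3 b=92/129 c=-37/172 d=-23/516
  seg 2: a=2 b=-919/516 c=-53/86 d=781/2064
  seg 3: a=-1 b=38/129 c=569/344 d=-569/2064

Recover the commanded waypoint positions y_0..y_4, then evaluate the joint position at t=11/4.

y_0 = S_0(0) = a_0 = 1
y_1 = S_1(0) = a_1 = 3
y_2 = S_2(0) = a_2 = 2
y_3 = S_3(0) = a_3 = -1
y_4 = S_3(2) = 4
t_q=11/4 is in segment 1 (τ=3/4); S_1(τ)=37373/11008

y_0=1 y_1=3 y_2=2 y_3=-1 y_4=4
S(11/4) = 37373/11008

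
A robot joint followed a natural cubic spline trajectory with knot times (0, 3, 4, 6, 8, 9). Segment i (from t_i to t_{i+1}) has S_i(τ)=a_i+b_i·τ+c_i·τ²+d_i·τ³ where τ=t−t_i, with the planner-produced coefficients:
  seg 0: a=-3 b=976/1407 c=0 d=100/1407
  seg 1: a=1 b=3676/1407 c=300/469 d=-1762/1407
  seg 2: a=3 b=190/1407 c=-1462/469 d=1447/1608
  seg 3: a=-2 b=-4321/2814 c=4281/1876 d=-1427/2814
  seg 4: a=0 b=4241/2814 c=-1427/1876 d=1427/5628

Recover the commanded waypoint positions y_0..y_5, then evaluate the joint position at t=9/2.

y_0=-3 y_1=1 y_2=3 y_3=-2 y_4=0 y_5=1
S(9/2) = 72059/30016

y_0 = S_0(0) = a_0 = -3
y_1 = S_1(0) = a_1 = 1
y_2 = S_2(0) = a_2 = 3
y_3 = S_3(0) = a_3 = -2
y_4 = S_4(0) = a_4 = 0
y_5 = S_4(1) = 1
t_q=9/2 is in segment 2 (τ=1/2); S_2(τ)=72059/30016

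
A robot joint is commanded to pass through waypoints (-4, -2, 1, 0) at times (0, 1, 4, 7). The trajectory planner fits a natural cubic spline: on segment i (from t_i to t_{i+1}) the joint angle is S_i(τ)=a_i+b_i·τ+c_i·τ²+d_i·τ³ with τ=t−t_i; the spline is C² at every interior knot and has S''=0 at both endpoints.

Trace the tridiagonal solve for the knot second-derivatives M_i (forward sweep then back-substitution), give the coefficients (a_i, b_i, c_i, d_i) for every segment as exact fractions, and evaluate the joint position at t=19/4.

Δ: Δ0=2, Δ1=1, Δ2=-1/3
row 1: diag=8, rhs=-6; c'=3/8, d'=-3/4
row 2: denom=12−3·3/8=87/8; d'=(-8−3·-3/4)/(87/8)=-46/87
back: M2=-46/87
back: M1=-3/4−3/8·-46/87=-16/29
M: M0=0, M1=-16/29, M2=-46/87, M3=0
seg 0: a=-4, c=M0/2=0, d=(M1−M0)/(6·1)=-8/87, b=Δ0−h0·(2M0+M1)/6=182/87
seg 1: a=-2, c=M1/2=-8/29, d=(M2−M1)/(6·3)=1/783, b=Δ1−h1·(2M1+M2)/6=158/87
seg 2: a=1, c=M2/2=-23/87, d=(M3−M2)/(6·3)=23/783, b=Δ2−h2·(2M2+M3)/6=17/87
t_q=19/4 → seg 2, τ=3/4; S=1+17/87·τ+-23/87·τ²+23/783·τ³=1875/1856

  seg 0: a=-4 b=182/87 c=0 d=-8/87
  seg 1: a=-2 b=158/87 c=-8/29 d=1/783
  seg 2: a=1 b=17/87 c=-23/87 d=23/783
S(19/4) = 1875/1856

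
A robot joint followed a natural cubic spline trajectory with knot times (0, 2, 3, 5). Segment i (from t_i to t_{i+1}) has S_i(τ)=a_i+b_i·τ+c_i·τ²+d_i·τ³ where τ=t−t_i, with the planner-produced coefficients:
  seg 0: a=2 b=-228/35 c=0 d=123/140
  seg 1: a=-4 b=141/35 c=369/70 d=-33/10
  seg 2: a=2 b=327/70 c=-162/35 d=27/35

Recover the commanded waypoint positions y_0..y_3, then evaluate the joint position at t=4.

y_0=2 y_1=-4 y_2=2 y_3=-1
S(4) = 197/70

y_0 = S_0(0) = a_0 = 2
y_1 = S_1(0) = a_1 = -4
y_2 = S_2(0) = a_2 = 2
y_3 = S_2(2) = -1
t_q=4 is in segment 2 (τ=1); S_2(τ)=197/70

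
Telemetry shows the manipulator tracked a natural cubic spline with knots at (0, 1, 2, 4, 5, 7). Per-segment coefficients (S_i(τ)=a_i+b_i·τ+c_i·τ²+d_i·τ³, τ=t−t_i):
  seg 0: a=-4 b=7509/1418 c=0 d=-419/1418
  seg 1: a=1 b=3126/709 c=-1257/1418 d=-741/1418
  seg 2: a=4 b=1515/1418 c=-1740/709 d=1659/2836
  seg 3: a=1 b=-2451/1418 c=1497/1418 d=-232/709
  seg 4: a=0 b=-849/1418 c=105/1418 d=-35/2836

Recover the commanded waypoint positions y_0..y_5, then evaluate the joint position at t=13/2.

y_0=-4 y_1=1 y_2=4 y_3=1 y_4=0 y_5=-1
S(13/2) = -17541/22688

y_0 = S_0(0) = a_0 = -4
y_1 = S_1(0) = a_1 = 1
y_2 = S_2(0) = a_2 = 4
y_3 = S_3(0) = a_3 = 1
y_4 = S_4(0) = a_4 = 0
y_5 = S_4(2) = -1
t_q=13/2 is in segment 4 (τ=3/2); S_4(τ)=-17541/22688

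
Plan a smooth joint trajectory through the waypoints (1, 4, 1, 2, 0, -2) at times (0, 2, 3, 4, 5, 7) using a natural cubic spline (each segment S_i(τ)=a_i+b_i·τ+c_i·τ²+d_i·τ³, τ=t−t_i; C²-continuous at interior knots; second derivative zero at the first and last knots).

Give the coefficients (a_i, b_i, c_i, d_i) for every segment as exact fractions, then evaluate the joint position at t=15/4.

  seg 0: a=1 b=3471/986 c=0 d=-249/493
  seg 1: a=4 b=-2505/986 c=-1494/493 d=2535/986
  seg 2: a=1 b=-438/493 c=4617/986 d=-95/34
  seg 3: a=2 b=93/986 c=-1824/493 d=1583/986
  seg 4: a=0 b=-1227/493 c=1101/986 d=-367/1972
S(15/4) = 112883/63104

Δ: Δ0=3/2, Δ1=-3, Δ2=1, Δ3=-2, Δ4=-1
row 1: diag=6, rhs=-27; c'=1/6, d'=-9/2
row 2: denom=4−1·1/6=23/6; d'=(24−1·-9/2)/(23/6)=171/23
row 3: denom=4−1·6/23=86/23; d'=(-18−1·171/23)/(86/23)=-585/86
row 4: denom=6−1·23/86=493/86; d'=(6−1·-585/86)/(493/86)=1101/493
back: M4=1101/493
back: M3=-585/86−23/86·1101/493=-3648/493
back: M2=171/23−6/23·-3648/493=4617/493
back: M1=-9/2−1/6·4617/493=-2988/493
M: M0=0, M1=-2988/493, M2=4617/493, M3=-3648/493, M4=1101/493, M5=0
seg 0: a=1, c=M0/2=0, d=(M1−M0)/(6·2)=-249/493, b=Δ0−h0·(2M0+M1)/6=3471/986
seg 1: a=4, c=M1/2=-1494/493, d=(M2−M1)/(6·1)=2535/986, b=Δ1−h1·(2M1+M2)/6=-2505/986
seg 2: a=1, c=M2/2=4617/986, d=(M3−M2)/(6·1)=-95/34, b=Δ2−h2·(2M2+M3)/6=-438/493
seg 3: a=2, c=M3/2=-1824/493, d=(M4−M3)/(6·1)=1583/986, b=Δ3−h3·(2M3+M4)/6=93/986
seg 4: a=0, c=M4/2=1101/986, d=(M5−M4)/(6·2)=-367/1972, b=Δ4−h4·(2M4+M5)/6=-1227/493
t_q=15/4 → seg 2, τ=3/4; S=1+-438/493·τ+4617/986·τ²+-95/34·τ³=112883/63104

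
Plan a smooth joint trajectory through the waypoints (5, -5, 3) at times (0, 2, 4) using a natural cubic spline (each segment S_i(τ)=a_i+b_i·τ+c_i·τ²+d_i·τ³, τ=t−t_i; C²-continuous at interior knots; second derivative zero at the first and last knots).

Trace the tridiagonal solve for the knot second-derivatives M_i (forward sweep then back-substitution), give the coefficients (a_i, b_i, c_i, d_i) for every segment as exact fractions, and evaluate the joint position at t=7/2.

Δ: Δ0=-5, Δ1=4
row 1: diag=8, rhs=54; c'=1/4, d'=27/4
back: M1=27/4
M: M0=0, M1=27/4, M2=0
seg 0: a=5, c=M0/2=0, d=(M1−M0)/(6·2)=9/16, b=Δ0−h0·(2M0+M1)/6=-29/4
seg 1: a=-5, c=M1/2=27/8, d=(M2−M1)/(6·2)=-9/16, b=Δ1−h1·(2M1+M2)/6=-1/2
t_q=7/2 → seg 1, τ=3/2; S=-5+-1/2·τ+27/8·τ²+-9/16·τ³=-7/128

  seg 0: a=5 b=-29/4 c=0 d=9/16
  seg 1: a=-5 b=-1/2 c=27/8 d=-9/16
S(7/2) = -7/128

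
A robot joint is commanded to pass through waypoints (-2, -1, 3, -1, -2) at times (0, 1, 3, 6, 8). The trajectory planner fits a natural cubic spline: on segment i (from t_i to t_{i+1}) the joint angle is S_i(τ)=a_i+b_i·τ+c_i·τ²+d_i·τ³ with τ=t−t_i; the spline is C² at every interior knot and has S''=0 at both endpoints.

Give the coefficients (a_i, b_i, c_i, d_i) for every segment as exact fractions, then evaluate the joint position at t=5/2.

  seg 0: a=-2 b=515/759 c=0 d=244/759
  seg 1: a=-1 b=1247/759 c=244/253 d=-1193/3036
  seg 2: a=3 b=596/759 c=-705/506 d=1043/4554
  seg 3: a=-1 b=-2111/1518 c=169/253 d=-169/1518
S(5/2) = 18687/8096

Δ: Δ0=1, Δ1=2, Δ2=-4/3, Δ3=-1/2
row 1: diag=6, rhs=6; c'=1/3, d'=1
row 2: denom=10−2·1/3=28/3; d'=(-20−2·1)/(28/3)=-33/14
row 3: denom=10−3·9/28=253/28; d'=(5−3·-33/14)/(253/28)=338/253
back: M3=338/253
back: M2=-33/14−9/28·338/253=-705/253
back: M1=1−1/3·-705/253=488/253
M: M0=0, M1=488/253, M2=-705/253, M3=338/253, M4=0
seg 0: a=-2, c=M0/2=0, d=(M1−M0)/(6·1)=244/759, b=Δ0−h0·(2M0+M1)/6=515/759
seg 1: a=-1, c=M1/2=244/253, d=(M2−M1)/(6·2)=-1193/3036, b=Δ1−h1·(2M1+M2)/6=1247/759
seg 2: a=3, c=M2/2=-705/506, d=(M3−M2)/(6·3)=1043/4554, b=Δ2−h2·(2M2+M3)/6=596/759
seg 3: a=-1, c=M3/2=169/253, d=(M4−M3)/(6·2)=-169/1518, b=Δ3−h3·(2M3+M4)/6=-2111/1518
t_q=5/2 → seg 1, τ=3/2; S=-1+1247/759·τ+244/253·τ²+-1193/3036·τ³=18687/8096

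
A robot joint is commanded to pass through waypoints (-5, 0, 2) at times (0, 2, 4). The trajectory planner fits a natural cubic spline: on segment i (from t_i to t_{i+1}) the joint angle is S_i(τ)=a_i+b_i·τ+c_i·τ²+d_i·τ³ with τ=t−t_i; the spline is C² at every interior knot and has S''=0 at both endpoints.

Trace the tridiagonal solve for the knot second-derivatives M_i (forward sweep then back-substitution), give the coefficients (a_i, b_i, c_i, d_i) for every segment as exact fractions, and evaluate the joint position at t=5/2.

Δ: Δ0=5/2, Δ1=1
row 1: diag=8, rhs=-9; c'=1/4, d'=-9/8
back: M1=-9/8
M: M0=0, M1=-9/8, M2=0
seg 0: a=-5, c=M0/2=0, d=(M1−M0)/(6·2)=-3/32, b=Δ0−h0·(2M0+M1)/6=23/8
seg 1: a=0, c=M1/2=-9/16, d=(M2−M1)/(6·2)=3/32, b=Δ1−h1·(2M1+M2)/6=7/4
t_q=5/2 → seg 1, τ=1/2; S=0+7/4·τ+-9/16·τ²+3/32·τ³=191/256

  seg 0: a=-5 b=23/8 c=0 d=-3/32
  seg 1: a=0 b=7/4 c=-9/16 d=3/32
S(5/2) = 191/256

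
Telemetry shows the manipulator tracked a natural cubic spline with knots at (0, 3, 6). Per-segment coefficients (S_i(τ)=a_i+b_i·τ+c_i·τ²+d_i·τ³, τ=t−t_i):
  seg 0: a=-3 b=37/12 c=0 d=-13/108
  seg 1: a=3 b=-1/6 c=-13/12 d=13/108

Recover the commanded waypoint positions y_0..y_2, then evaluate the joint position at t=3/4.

y_0=-3 y_1=3 y_2=-4
S(3/4) = -189/256

y_0 = S_0(0) = a_0 = -3
y_1 = S_1(0) = a_1 = 3
y_2 = S_1(3) = -4
t_q=3/4 is in segment 0 (τ=3/4); S_0(τ)=-189/256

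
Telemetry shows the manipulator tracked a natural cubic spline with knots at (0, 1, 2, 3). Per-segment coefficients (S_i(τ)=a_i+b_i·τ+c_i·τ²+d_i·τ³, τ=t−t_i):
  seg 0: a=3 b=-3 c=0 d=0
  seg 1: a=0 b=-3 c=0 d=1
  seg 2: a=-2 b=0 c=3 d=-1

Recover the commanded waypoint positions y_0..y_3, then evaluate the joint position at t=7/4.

y_0 = S_0(0) = a_0 = 3
y_1 = S_1(0) = a_1 = 0
y_2 = S_2(0) = a_2 = -2
y_3 = S_2(1) = 0
t_q=7/4 is in segment 1 (τ=3/4); S_1(τ)=-117/64

y_0=3 y_1=0 y_2=-2 y_3=0
S(7/4) = -117/64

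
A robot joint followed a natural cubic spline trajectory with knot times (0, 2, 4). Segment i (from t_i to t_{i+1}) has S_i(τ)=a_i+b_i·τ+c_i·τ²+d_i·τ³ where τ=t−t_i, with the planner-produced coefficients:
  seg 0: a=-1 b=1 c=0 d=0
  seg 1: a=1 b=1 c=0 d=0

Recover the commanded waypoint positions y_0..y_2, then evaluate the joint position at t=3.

y_0 = S_0(0) = a_0 = -1
y_1 = S_1(0) = a_1 = 1
y_2 = S_1(2) = 3
t_q=3 is in segment 1 (τ=1); S_1(τ)=2

y_0=-1 y_1=1 y_2=3
S(3) = 2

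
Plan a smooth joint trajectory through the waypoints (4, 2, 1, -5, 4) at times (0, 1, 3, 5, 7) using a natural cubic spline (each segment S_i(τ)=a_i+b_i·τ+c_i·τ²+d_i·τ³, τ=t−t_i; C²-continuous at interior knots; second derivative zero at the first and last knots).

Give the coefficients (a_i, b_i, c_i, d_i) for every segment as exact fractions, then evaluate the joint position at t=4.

  seg 0: a=4 b=-102/41 c=0 d=20/41
  seg 1: a=2 b=-42/41 c=60/41 d=-197/328
  seg 2: a=1 b=-195/82 c=-351/164 d=75/82
  seg 3: a=-5 b=3/82 c=549/164 d=-183/328
S(4) = -427/164

Δ: Δ0=-2, Δ1=-1/2, Δ2=-3, Δ3=9/2
row 1: diag=6, rhs=9; c'=1/3, d'=3/2
row 2: denom=8−2·1/3=22/3; d'=(-15−2·3/2)/(22/3)=-27/11
row 3: denom=8−2·3/11=82/11; d'=(45−2·-27/11)/(82/11)=549/82
back: M3=549/82
back: M2=-27/11−3/11·549/82=-351/82
back: M1=3/2−1/3·-351/82=120/41
M: M0=0, M1=120/41, M2=-351/82, M3=549/82, M4=0
seg 0: a=4, c=M0/2=0, d=(M1−M0)/(6·1)=20/41, b=Δ0−h0·(2M0+M1)/6=-102/41
seg 1: a=2, c=M1/2=60/41, d=(M2−M1)/(6·2)=-197/328, b=Δ1−h1·(2M1+M2)/6=-42/41
seg 2: a=1, c=M2/2=-351/164, d=(M3−M2)/(6·2)=75/82, b=Δ2−h2·(2M2+M3)/6=-195/82
seg 3: a=-5, c=M3/2=549/164, d=(M4−M3)/(6·2)=-183/328, b=Δ3−h3·(2M3+M4)/6=3/82
t_q=4 → seg 2, τ=1; S=1+-195/82·τ+-351/164·τ²+75/82·τ³=-427/164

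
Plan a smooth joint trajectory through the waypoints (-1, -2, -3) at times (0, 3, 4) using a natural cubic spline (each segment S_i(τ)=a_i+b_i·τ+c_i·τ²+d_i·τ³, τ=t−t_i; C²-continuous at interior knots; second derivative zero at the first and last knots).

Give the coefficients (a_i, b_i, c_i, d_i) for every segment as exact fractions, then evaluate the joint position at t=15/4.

Δ: Δ0=-1/3, Δ1=-1
row 1: diag=8, rhs=-4; c'=1/8, d'=-1/2
back: M1=-1/2
M: M0=0, M1=-1/2, M2=0
seg 0: a=-1, c=M0/2=0, d=(M1−M0)/(6·3)=-1/36, b=Δ0−h0·(2M0+M1)/6=-1/12
seg 1: a=-2, c=M1/2=-1/4, d=(M2−M1)/(6·1)=1/12, b=Δ1−h1·(2M1+M2)/6=-5/6
t_q=15/4 → seg 1, τ=3/4; S=-2+-5/6·τ+-1/4·τ²+1/12·τ³=-699/256

  seg 0: a=-1 b=-1/12 c=0 d=-1/36
  seg 1: a=-2 b=-5/6 c=-1/4 d=1/12
S(15/4) = -699/256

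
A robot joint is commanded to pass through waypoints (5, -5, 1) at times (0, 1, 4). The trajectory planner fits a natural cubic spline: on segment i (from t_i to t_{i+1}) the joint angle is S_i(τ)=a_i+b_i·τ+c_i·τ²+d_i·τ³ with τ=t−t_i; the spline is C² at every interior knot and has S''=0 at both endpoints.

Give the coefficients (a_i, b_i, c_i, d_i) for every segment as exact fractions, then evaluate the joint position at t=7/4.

Δ: Δ0=-10, Δ1=2
row 1: diag=8, rhs=72; c'=3/8, d'=9
back: M1=9
M: M0=0, M1=9, M2=0
seg 0: a=5, c=M0/2=0, d=(M1−M0)/(6·1)=3/2, b=Δ0−h0·(2M0+M1)/6=-23/2
seg 1: a=-5, c=M1/2=9/2, d=(M2−M1)/(6·3)=-1/2, b=Δ1−h1·(2M1+M2)/6=-7
t_q=7/4 → seg 1, τ=3/4; S=-5+-7·τ+9/2·τ²+-1/2·τ³=-1015/128

  seg 0: a=5 b=-23/2 c=0 d=3/2
  seg 1: a=-5 b=-7 c=9/2 d=-1/2
S(7/4) = -1015/128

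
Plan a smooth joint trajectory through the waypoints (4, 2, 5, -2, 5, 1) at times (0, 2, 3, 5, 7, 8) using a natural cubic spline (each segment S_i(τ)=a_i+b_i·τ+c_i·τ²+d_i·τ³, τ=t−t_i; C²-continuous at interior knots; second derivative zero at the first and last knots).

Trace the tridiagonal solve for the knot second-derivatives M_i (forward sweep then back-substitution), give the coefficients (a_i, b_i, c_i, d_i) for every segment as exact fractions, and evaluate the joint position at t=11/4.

  seg 0: a=4 b=-1029/349 c=0 d=170/349
  seg 1: a=2 b=1011/349 c=1020/349 d=-984/349
  seg 2: a=5 b=99/349 c=-1932/349 d=5087/2792
  seg 3: a=-2 b=3/698 c=7533/1396 d=-5093/2792
  seg 4: a=5 b=-105/349 c=-3873/698 d=1291/698
S(11/4) = 12919/2792

Δ: Δ0=-1, Δ1=3, Δ2=-7/2, Δ3=7/2, Δ4=-4
row 1: diag=6, rhs=24; c'=1/6, d'=4
row 2: denom=6−1·1/6=35/6; d'=(-39−1·4)/(35/6)=-258/35
row 3: denom=8−2·12/35=256/35; d'=(42−2·-258/35)/(256/35)=993/128
row 4: denom=6−2·35/128=349/64; d'=(-45−2·993/128)/(349/64)=-3873/349
back: M4=-3873/349
back: M3=993/128−35/128·-3873/349=7533/698
back: M2=-258/35−12/35·7533/698=-3864/349
back: M1=4−1/6·-3864/349=2040/349
M: M0=0, M1=2040/349, M2=-3864/349, M3=7533/698, M4=-3873/349, M5=0
seg 0: a=4, c=M0/2=0, d=(M1−M0)/(6·2)=170/349, b=Δ0−h0·(2M0+M1)/6=-1029/349
seg 1: a=2, c=M1/2=1020/349, d=(M2−M1)/(6·1)=-984/349, b=Δ1−h1·(2M1+M2)/6=1011/349
seg 2: a=5, c=M2/2=-1932/349, d=(M3−M2)/(6·2)=5087/2792, b=Δ2−h2·(2M2+M3)/6=99/349
seg 3: a=-2, c=M3/2=7533/1396, d=(M4−M3)/(6·2)=-5093/2792, b=Δ3−h3·(2M3+M4)/6=3/698
seg 4: a=5, c=M4/2=-3873/698, d=(M5−M4)/(6·1)=1291/698, b=Δ4−h4·(2M4+M5)/6=-105/349
t_q=11/4 → seg 1, τ=3/4; S=2+1011/349·τ+1020/349·τ²+-984/349·τ³=12919/2792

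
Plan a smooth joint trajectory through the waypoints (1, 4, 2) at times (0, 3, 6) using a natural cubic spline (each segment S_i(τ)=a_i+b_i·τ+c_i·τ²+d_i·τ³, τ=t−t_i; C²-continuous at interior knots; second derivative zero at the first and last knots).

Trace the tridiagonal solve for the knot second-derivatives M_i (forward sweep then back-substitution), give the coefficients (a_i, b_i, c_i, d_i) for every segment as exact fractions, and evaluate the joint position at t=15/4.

  seg 0: a=1 b=17/12 c=0 d=-5/108
  seg 1: a=4 b=1/6 c=-5/12 d=5/108
S(15/4) = 1001/256

Δ: Δ0=1, Δ1=-2/3
row 1: diag=12, rhs=-10; c'=1/4, d'=-5/6
back: M1=-5/6
M: M0=0, M1=-5/6, M2=0
seg 0: a=1, c=M0/2=0, d=(M1−M0)/(6·3)=-5/108, b=Δ0−h0·(2M0+M1)/6=17/12
seg 1: a=4, c=M1/2=-5/12, d=(M2−M1)/(6·3)=5/108, b=Δ1−h1·(2M1+M2)/6=1/6
t_q=15/4 → seg 1, τ=3/4; S=4+1/6·τ+-5/12·τ²+5/108·τ³=1001/256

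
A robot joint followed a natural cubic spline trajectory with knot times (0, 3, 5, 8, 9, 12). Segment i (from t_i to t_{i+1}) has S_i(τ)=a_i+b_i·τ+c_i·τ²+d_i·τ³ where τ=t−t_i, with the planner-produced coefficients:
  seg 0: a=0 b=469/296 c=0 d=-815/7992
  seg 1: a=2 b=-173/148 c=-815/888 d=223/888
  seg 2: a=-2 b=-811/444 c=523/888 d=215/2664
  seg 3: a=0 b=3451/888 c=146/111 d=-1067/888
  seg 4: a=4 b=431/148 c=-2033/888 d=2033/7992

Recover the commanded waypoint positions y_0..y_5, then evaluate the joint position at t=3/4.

y_0=0 y_1=2 y_2=-2 y_3=0 y_4=4 y_5=-1
S(3/4) = 21697/18944

y_0 = S_0(0) = a_0 = 0
y_1 = S_1(0) = a_1 = 2
y_2 = S_2(0) = a_2 = -2
y_3 = S_3(0) = a_3 = 0
y_4 = S_4(0) = a_4 = 4
y_5 = S_4(3) = -1
t_q=3/4 is in segment 0 (τ=3/4); S_0(τ)=21697/18944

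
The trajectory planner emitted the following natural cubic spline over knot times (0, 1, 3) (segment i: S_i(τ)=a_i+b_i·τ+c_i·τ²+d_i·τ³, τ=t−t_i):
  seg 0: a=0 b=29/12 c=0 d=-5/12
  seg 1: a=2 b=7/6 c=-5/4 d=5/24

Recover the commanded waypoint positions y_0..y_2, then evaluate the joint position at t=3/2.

y_0=0 y_1=2 y_2=1
S(3/2) = 147/64

y_0 = S_0(0) = a_0 = 0
y_1 = S_1(0) = a_1 = 2
y_2 = S_1(2) = 1
t_q=3/2 is in segment 1 (τ=1/2); S_1(τ)=147/64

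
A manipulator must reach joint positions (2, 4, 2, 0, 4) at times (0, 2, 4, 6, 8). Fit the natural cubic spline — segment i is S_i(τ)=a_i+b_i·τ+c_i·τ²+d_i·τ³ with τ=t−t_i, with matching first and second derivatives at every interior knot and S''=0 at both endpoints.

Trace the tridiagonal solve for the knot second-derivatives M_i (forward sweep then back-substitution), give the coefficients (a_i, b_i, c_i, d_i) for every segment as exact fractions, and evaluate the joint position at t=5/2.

  seg 0: a=2 b=83/56 c=0 d=-27/224
  seg 1: a=4 b=1/28 c=-81/112 d=23/224
  seg 2: a=2 b=-13/8 c=-3/28 d=47/224
  seg 3: a=0 b=13/28 c=129/112 d=-43/224
S(5/2) = 6899/1792

Δ: Δ0=1, Δ1=-1, Δ2=-1, Δ3=2
row 1: diag=8, rhs=-12; c'=1/4, d'=-3/2
row 2: denom=8−2·1/4=15/2; d'=(0−2·-3/2)/(15/2)=2/5
row 3: denom=8−2·4/15=112/15; d'=(18−2·2/5)/(112/15)=129/56
back: M3=129/56
back: M2=2/5−4/15·129/56=-3/14
back: M1=-3/2−1/4·-3/14=-81/56
M: M0=0, M1=-81/56, M2=-3/14, M3=129/56, M4=0
seg 0: a=2, c=M0/2=0, d=(M1−M0)/(6·2)=-27/224, b=Δ0−h0·(2M0+M1)/6=83/56
seg 1: a=4, c=M1/2=-81/112, d=(M2−M1)/(6·2)=23/224, b=Δ1−h1·(2M1+M2)/6=1/28
seg 2: a=2, c=M2/2=-3/28, d=(M3−M2)/(6·2)=47/224, b=Δ2−h2·(2M2+M3)/6=-13/8
seg 3: a=0, c=M3/2=129/112, d=(M4−M3)/(6·2)=-43/224, b=Δ3−h3·(2M3+M4)/6=13/28
t_q=5/2 → seg 1, τ=1/2; S=4+1/28·τ+-81/112·τ²+23/224·τ³=6899/1792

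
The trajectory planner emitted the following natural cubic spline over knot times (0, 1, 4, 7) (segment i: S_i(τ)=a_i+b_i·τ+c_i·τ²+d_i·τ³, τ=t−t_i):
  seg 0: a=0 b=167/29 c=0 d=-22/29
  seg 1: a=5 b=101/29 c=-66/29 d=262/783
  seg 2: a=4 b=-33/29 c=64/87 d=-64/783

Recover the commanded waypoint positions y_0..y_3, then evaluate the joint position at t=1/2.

y_0=0 y_1=5 y_2=4 y_3=5
S(1/2) = 323/116

y_0 = S_0(0) = a_0 = 0
y_1 = S_1(0) = a_1 = 5
y_2 = S_2(0) = a_2 = 4
y_3 = S_2(3) = 5
t_q=1/2 is in segment 0 (τ=1/2); S_0(τ)=323/116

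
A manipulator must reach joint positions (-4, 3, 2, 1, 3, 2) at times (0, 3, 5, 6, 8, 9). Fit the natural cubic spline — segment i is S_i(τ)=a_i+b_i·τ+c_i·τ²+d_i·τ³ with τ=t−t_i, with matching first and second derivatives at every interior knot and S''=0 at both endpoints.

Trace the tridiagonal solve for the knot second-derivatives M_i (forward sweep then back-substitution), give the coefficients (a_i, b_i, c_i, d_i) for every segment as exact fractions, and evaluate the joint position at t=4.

  seg 0: a=-4 b=16291/5196 c=0 d=-463/5196
  seg 1: a=3 b=1895/2598 c=-1389/1732 d=973/10392
  seg 2: a=2 b=-1760/1299 c=-104/433 d=773/1299
  seg 3: a=1 b=-65/1299 c=669/433 d=-1325/2598
  seg 4: a=3 b=13/1299 c=-656/433 d=656/1299
S(4) = 10465/3464

Δ: Δ0=7/3, Δ1=-1/2, Δ2=-1, Δ3=1, Δ4=-1
row 1: diag=10, rhs=-17; c'=1/5, d'=-17/10
row 2: denom=6−2·1/5=28/5; d'=(-3−2·-17/10)/(28/5)=1/14
row 3: denom=6−1·5/28=163/28; d'=(12−1·1/14)/(163/28)=334/163
row 4: denom=6−2·56/163=866/163; d'=(-12−2·334/163)/(866/163)=-1312/433
back: M4=-1312/433
back: M3=334/163−56/163·-1312/433=1338/433
back: M2=1/14−5/28·1338/433=-208/433
back: M1=-17/10−1/5·-208/433=-1389/866
M: M0=0, M1=-1389/866, M2=-208/433, M3=1338/433, M4=-1312/433, M5=0
seg 0: a=-4, c=M0/2=0, d=(M1−M0)/(6·3)=-463/5196, b=Δ0−h0·(2M0+M1)/6=16291/5196
seg 1: a=3, c=M1/2=-1389/1732, d=(M2−M1)/(6·2)=973/10392, b=Δ1−h1·(2M1+M2)/6=1895/2598
seg 2: a=2, c=M2/2=-104/433, d=(M3−M2)/(6·1)=773/1299, b=Δ2−h2·(2M2+M3)/6=-1760/1299
seg 3: a=1, c=M3/2=669/433, d=(M4−M3)/(6·2)=-1325/2598, b=Δ3−h3·(2M3+M4)/6=-65/1299
seg 4: a=3, c=M4/2=-656/433, d=(M5−M4)/(6·1)=656/1299, b=Δ4−h4·(2M4+M5)/6=13/1299
t_q=4 → seg 1, τ=1; S=3+1895/2598·τ+-1389/1732·τ²+973/10392·τ³=10465/3464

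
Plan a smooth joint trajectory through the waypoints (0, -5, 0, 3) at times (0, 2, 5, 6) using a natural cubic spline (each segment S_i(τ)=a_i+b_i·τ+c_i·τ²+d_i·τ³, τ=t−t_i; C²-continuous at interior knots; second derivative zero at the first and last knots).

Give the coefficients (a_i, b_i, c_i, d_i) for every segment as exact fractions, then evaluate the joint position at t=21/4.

  seg 0: a=0 b=-1417/426 c=0 d=44/213
  seg 1: a=-5 b=-361/426 c=88/71 d=-19/142
  seg 2: a=0 b=634/213 c=5/142 d=-5/426
S(21/4) = 6781/9088

Δ: Δ0=-5/2, Δ1=5/3, Δ2=3
row 1: diag=10, rhs=25; c'=3/10, d'=5/2
row 2: denom=8−3·3/10=71/10; d'=(8−3·5/2)/(71/10)=5/71
back: M2=5/71
back: M1=5/2−3/10·5/71=176/71
M: M0=0, M1=176/71, M2=5/71, M3=0
seg 0: a=0, c=M0/2=0, d=(M1−M0)/(6·2)=44/213, b=Δ0−h0·(2M0+M1)/6=-1417/426
seg 1: a=-5, c=M1/2=88/71, d=(M2−M1)/(6·3)=-19/142, b=Δ1−h1·(2M1+M2)/6=-361/426
seg 2: a=0, c=M2/2=5/142, d=(M3−M2)/(6·1)=-5/426, b=Δ2−h2·(2M2+M3)/6=634/213
t_q=21/4 → seg 2, τ=1/4; S=0+634/213·τ+5/142·τ²+-5/426·τ³=6781/9088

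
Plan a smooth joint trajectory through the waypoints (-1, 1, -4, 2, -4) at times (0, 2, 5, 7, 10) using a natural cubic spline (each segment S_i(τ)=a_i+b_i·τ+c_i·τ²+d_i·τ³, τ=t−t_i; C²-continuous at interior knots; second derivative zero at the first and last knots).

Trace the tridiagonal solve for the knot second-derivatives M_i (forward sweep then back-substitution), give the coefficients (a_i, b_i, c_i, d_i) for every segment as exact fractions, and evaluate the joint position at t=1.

Δ: Δ0=1, Δ1=-5/3, Δ2=3, Δ3=-2
row 1: diag=10, rhs=-16; c'=3/10, d'=-8/5
row 2: denom=10−3·3/10=91/10; d'=(28−3·-8/5)/(91/10)=328/91
row 3: denom=10−2·20/91=870/91; d'=(-30−2·328/91)/(870/91)=-1693/435
back: M3=-1693/435
back: M2=328/91−20/91·-1693/435=388/87
back: M1=-8/5−3/10·388/87=-426/145
M: M0=0, M1=-426/145, M2=388/87, M3=-1693/435, M4=0
seg 0: a=-1, c=M0/2=0, d=(M1−M0)/(6·2)=-71/290, b=Δ0−h0·(2M0+M1)/6=287/145
seg 1: a=1, c=M1/2=-213/145, d=(M2−M1)/(6·3)=1609/3915, b=Δ1−h1·(2M1+M2)/6=-139/145
seg 2: a=-4, c=M2/2=194/87, d=(M3−M2)/(6·2)=-1211/1740, b=Δ2−h2·(2M2+M3)/6=192/145
seg 3: a=2, c=M3/2=-1693/870, d=(M4−M3)/(6·3)=1693/7830, b=Δ3−h3·(2M3+M4)/6=823/435
t_q=1 → seg 0, τ=1; S=-1+287/145·τ+0·τ²+-71/290·τ³=213/290

  seg 0: a=-1 b=287/145 c=0 d=-71/290
  seg 1: a=1 b=-139/145 c=-213/145 d=1609/3915
  seg 2: a=-4 b=192/145 c=194/87 d=-1211/1740
  seg 3: a=2 b=823/435 c=-1693/870 d=1693/7830
S(1) = 213/290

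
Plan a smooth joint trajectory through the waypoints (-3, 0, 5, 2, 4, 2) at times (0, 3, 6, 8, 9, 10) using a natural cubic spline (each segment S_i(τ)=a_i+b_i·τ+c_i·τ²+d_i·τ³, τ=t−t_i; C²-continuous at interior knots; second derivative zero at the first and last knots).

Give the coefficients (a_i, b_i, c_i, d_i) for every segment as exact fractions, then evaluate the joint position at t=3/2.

  seg 0: a=-3 b=1907/4722 c=0 d=2815/42498
  seg 1: a=0 b=5176/2361 c=2815/4722 d=-10927/42498
  seg 2: a=5 b=-5539/4722 c=-1352/787 d=1835/2361
  seg 3: a=2 b=6053/4722 c=2318/787 d=-10517/4722
  seg 4: a=4 b=1159/2361 c=-5881/1574 d=5881/4722
S(3/2) = -27333/12592

Δ: Δ0=1, Δ1=5/3, Δ2=-3/2, Δ3=2, Δ4=-2
row 1: diag=12, rhs=4; c'=1/4, d'=1/3
row 2: denom=10−3·1/4=37/4; d'=(-19−3·1/3)/(37/4)=-80/37
row 3: denom=6−2·8/37=206/37; d'=(21−2·-80/37)/(206/37)=937/206
row 4: denom=4−1·37/206=787/206; d'=(-24−1·937/206)/(787/206)=-5881/787
back: M4=-5881/787
back: M3=937/206−37/206·-5881/787=4636/787
back: M2=-80/37−8/37·4636/787=-2704/787
back: M1=1/3−1/4·-2704/787=2815/2361
M: M0=0, M1=2815/2361, M2=-2704/787, M3=4636/787, M4=-5881/787, M5=0
seg 0: a=-3, c=M0/2=0, d=(M1−M0)/(6·3)=2815/42498, b=Δ0−h0·(2M0+M1)/6=1907/4722
seg 1: a=0, c=M1/2=2815/4722, d=(M2−M1)/(6·3)=-10927/42498, b=Δ1−h1·(2M1+M2)/6=5176/2361
seg 2: a=5, c=M2/2=-1352/787, d=(M3−M2)/(6·2)=1835/2361, b=Δ2−h2·(2M2+M3)/6=-5539/4722
seg 3: a=2, c=M3/2=2318/787, d=(M4−M3)/(6·1)=-10517/4722, b=Δ3−h3·(2M3+M4)/6=6053/4722
seg 4: a=4, c=M4/2=-5881/1574, d=(M5−M4)/(6·1)=5881/4722, b=Δ4−h4·(2M4+M5)/6=1159/2361
t_q=3/2 → seg 0, τ=3/2; S=-3+1907/4722·τ+0·τ²+2815/42498·τ³=-27333/12592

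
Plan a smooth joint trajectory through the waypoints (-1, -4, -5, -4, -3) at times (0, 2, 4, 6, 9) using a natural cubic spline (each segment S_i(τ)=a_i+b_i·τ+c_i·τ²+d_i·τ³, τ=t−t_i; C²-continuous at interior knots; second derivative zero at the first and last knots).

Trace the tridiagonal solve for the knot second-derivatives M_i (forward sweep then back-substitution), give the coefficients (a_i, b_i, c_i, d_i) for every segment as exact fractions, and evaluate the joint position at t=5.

  seg 0: a=-1 b=-361/213 c=0 d=83/1704
  seg 1: a=-4 b=-473/426 c=83/284 d=11/1704
  seg 2: a=-5 b=29/213 c=47/142 d=-127/1704
  seg 3: a=-4 b=241/426 c=-33/284 d=11/852
S(5) = -2617/568

Δ: Δ0=-3/2, Δ1=-1/2, Δ2=1/2, Δ3=1/3
row 1: diag=8, rhs=6; c'=1/4, d'=3/4
row 2: denom=8−2·1/4=15/2; d'=(6−2·3/4)/(15/2)=3/5
row 3: denom=10−2·4/15=142/15; d'=(-1−2·3/5)/(142/15)=-33/142
back: M3=-33/142
back: M2=3/5−4/15·-33/142=47/71
back: M1=3/4−1/4·47/71=83/142
M: M0=0, M1=83/142, M2=47/71, M3=-33/142, M4=0
seg 0: a=-1, c=M0/2=0, d=(M1−M0)/(6·2)=83/1704, b=Δ0−h0·(2M0+M1)/6=-361/213
seg 1: a=-4, c=M1/2=83/284, d=(M2−M1)/(6·2)=11/1704, b=Δ1−h1·(2M1+M2)/6=-473/426
seg 2: a=-5, c=M2/2=47/142, d=(M3−M2)/(6·2)=-127/1704, b=Δ2−h2·(2M2+M3)/6=29/213
seg 3: a=-4, c=M3/2=-33/284, d=(M4−M3)/(6·3)=11/852, b=Δ3−h3·(2M3+M4)/6=241/426
t_q=5 → seg 2, τ=1; S=-5+29/213·τ+47/142·τ²+-127/1704·τ³=-2617/568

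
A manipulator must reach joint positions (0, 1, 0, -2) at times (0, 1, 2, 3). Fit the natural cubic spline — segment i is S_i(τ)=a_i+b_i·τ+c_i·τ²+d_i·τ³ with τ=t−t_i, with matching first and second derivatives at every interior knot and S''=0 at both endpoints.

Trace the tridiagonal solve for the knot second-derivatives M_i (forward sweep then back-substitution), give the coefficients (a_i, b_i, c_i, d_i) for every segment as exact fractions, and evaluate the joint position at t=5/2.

  seg 0: a=0 b=22/15 c=0 d=-7/15
  seg 1: a=1 b=1/15 c=-7/5 d=1/3
  seg 2: a=0 b=-26/15 c=-2/5 d=2/15
S(5/2) = -19/20

Δ: Δ0=1, Δ1=-1, Δ2=-2
row 1: diag=4, rhs=-12; c'=1/4, d'=-3
row 2: denom=4−1·1/4=15/4; d'=(-6−1·-3)/(15/4)=-4/5
back: M2=-4/5
back: M1=-3−1/4·-4/5=-14/5
M: M0=0, M1=-14/5, M2=-4/5, M3=0
seg 0: a=0, c=M0/2=0, d=(M1−M0)/(6·1)=-7/15, b=Δ0−h0·(2M0+M1)/6=22/15
seg 1: a=1, c=M1/2=-7/5, d=(M2−M1)/(6·1)=1/3, b=Δ1−h1·(2M1+M2)/6=1/15
seg 2: a=0, c=M2/2=-2/5, d=(M3−M2)/(6·1)=2/15, b=Δ2−h2·(2M2+M3)/6=-26/15
t_q=5/2 → seg 2, τ=1/2; S=0+-26/15·τ+-2/5·τ²+2/15·τ³=-19/20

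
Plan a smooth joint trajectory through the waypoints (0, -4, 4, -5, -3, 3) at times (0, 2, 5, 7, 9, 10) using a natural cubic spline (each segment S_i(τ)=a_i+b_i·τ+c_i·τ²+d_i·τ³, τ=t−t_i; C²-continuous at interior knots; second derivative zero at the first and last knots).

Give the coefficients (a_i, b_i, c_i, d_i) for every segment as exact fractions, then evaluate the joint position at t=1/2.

Δ: Δ0=-2, Δ1=8/3, Δ2=-9/2, Δ3=1, Δ4=6
row 1: diag=10, rhs=28; c'=3/10, d'=14/5
row 2: denom=10−3·3/10=91/10; d'=(-43−3·14/5)/(91/10)=-514/91
row 3: denom=8−2·20/91=688/91; d'=(33−2·-514/91)/(688/91)=4031/688
row 4: denom=6−2·91/344=941/172; d'=(30−2·4031/688)/(941/172)=6289/1882
back: M4=6289/1882
back: M3=4031/688−91/344·6289/1882=9363/1882
back: M2=-514/91−20/91·9363/1882=-6344/941
back: M1=14/5−3/10·-6344/941=4538/941
M: M0=0, M1=4538/941, M2=-6344/941, M3=9363/1882, M4=6289/1882, M5=0
seg 0: a=0, c=M0/2=0, d=(M1−M0)/(6·2)=2269/5646, b=Δ0−h0·(2M0+M1)/6=-10184/2823
seg 1: a=-4, c=M1/2=2269/941, d=(M2−M1)/(6·3)=-5441/8469, b=Δ1−h1·(2M1+M2)/6=3430/2823
seg 2: a=4, c=M2/2=-3172/941, d=(M3−M2)/(6·2)=22051/22584, b=Δ2−h2·(2M2+M3)/6=-4697/2823
seg 3: a=-5, c=M3/2=9363/3764, d=(M4−M3)/(6·2)=-1537/11292, b=Δ3−h3·(2M3+M4)/6=-19369/5646
seg 4: a=-3, c=M4/2=6289/3764, d=(M5−M4)/(6·1)=-6289/11292, b=Δ4−h4·(2M4+M5)/6=27587/5646
t_q=1/2 → seg 0, τ=1/2; S=0+-10184/2823·τ+0·τ²+2269/5646·τ³=-26401/15056

  seg 0: a=0 b=-10184/2823 c=0 d=2269/5646
  seg 1: a=-4 b=3430/2823 c=2269/941 d=-5441/8469
  seg 2: a=4 b=-4697/2823 c=-3172/941 d=22051/22584
  seg 3: a=-5 b=-19369/5646 c=9363/3764 d=-1537/11292
  seg 4: a=-3 b=27587/5646 c=6289/3764 d=-6289/11292
S(1/2) = -26401/15056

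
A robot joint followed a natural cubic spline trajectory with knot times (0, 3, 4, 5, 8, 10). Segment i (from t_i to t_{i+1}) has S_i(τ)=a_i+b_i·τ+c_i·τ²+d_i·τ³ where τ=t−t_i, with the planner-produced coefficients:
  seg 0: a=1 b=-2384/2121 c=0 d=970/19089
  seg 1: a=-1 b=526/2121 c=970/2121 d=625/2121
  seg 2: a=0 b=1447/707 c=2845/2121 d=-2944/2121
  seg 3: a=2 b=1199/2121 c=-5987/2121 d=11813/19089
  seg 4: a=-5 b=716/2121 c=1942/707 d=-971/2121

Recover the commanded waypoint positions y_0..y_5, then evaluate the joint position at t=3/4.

y_0 = S_0(0) = a_0 = 1
y_1 = S_1(0) = a_1 = -1
y_2 = S_2(0) = a_2 = 0
y_3 = S_3(0) = a_3 = 2
y_4 = S_4(0) = a_4 = -5
y_5 = S_4(2) = 3
t_q=3/4 is in segment 0 (τ=3/4); S_0(τ)=4037/22624

y_0=1 y_1=-1 y_2=0 y_3=2 y_4=-5 y_5=3
S(3/4) = 4037/22624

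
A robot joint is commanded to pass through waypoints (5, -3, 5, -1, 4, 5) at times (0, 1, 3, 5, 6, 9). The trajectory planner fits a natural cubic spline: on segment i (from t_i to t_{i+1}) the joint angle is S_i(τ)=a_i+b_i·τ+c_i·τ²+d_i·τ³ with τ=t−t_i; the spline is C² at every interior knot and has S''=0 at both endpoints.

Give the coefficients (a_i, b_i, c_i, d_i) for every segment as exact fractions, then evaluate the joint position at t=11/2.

  seg 0: a=5 b=-30103/2814 c=0 d=7591/2814
  seg 1: a=-3 b=-3665/1407 c=7591/938 d=-3370/1407
  seg 2: a=5 b=1441/1407 c=-5889/938 d=1715/804
  seg 3: a=-1 b=2122/1407 c=3058/469 d=-4261/1407
  seg 4: a=4 b=7687/1407 c=-1203/469 d=401/1407
S(11/2) = 539/536

Δ: Δ0=-8, Δ1=4, Δ2=-3, Δ3=5, Δ4=1/3
row 1: diag=6, rhs=72; c'=1/3, d'=12
row 2: denom=8−2·1/3=22/3; d'=(-42−2·12)/(22/3)=-9
row 3: denom=6−2·3/11=60/11; d'=(48−2·-9)/(60/11)=121/10
row 4: denom=8−1·11/60=469/60; d'=(-28−1·121/10)/(469/60)=-2406/469
back: M4=-2406/469
back: M3=121/10−11/60·-2406/469=6116/469
back: M2=-9−3/11·6116/469=-5889/469
back: M1=12−1/3·-5889/469=7591/469
M: M0=0, M1=7591/469, M2=-5889/469, M3=6116/469, M4=-2406/469, M5=0
seg 0: a=5, c=M0/2=0, d=(M1−M0)/(6·1)=7591/2814, b=Δ0−h0·(2M0+M1)/6=-30103/2814
seg 1: a=-3, c=M1/2=7591/938, d=(M2−M1)/(6·2)=-3370/1407, b=Δ1−h1·(2M1+M2)/6=-3665/1407
seg 2: a=5, c=M2/2=-5889/938, d=(M3−M2)/(6·2)=1715/804, b=Δ2−h2·(2M2+M3)/6=1441/1407
seg 3: a=-1, c=M3/2=3058/469, d=(M4−M3)/(6·1)=-4261/1407, b=Δ3−h3·(2M3+M4)/6=2122/1407
seg 4: a=4, c=M4/2=-1203/469, d=(M5−M4)/(6·3)=401/1407, b=Δ4−h4·(2M4+M5)/6=7687/1407
t_q=11/2 → seg 3, τ=1/2; S=-1+2122/1407·τ+3058/469·τ²+-4261/1407·τ³=539/536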